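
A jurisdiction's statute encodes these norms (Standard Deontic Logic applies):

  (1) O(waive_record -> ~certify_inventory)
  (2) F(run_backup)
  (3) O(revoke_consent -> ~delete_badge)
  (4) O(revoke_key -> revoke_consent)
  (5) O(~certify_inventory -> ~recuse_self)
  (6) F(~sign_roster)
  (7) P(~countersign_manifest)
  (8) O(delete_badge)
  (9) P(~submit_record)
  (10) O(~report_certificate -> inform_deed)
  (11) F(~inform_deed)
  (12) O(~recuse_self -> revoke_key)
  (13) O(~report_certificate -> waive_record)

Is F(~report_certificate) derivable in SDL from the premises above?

Yes

Premise 8 gives O(delete_badge).
The contrapositive of premise 3 (O(revoke_consent -> ~delete_badge)) is O(delete_badge -> ~revoke_consent), and O(delete_badge) is already established, so O(~revoke_consent).
Premise 4, O(revoke_key -> revoke_consent), contraposes to O(~revoke_consent -> ~revoke_key); with O(~revoke_consent) we get O(~revoke_key).
Premise 12, O(~recuse_self -> revoke_key), contraposes to O(~revoke_key -> recuse_self); with O(~revoke_key) we get O(recuse_self).
Premise 5, O(~certify_inventory -> ~recuse_self), contraposes to O(recuse_self -> certify_inventory); with O(recuse_self) we get O(certify_inventory).
Premise 1 is O(waive_record -> ~certify_inventory); contrapositively O(certify_inventory -> ~waive_record). Since O(certify_inventory) holds, K gives O(~waive_record).
Premise 13 is O(~report_certificate -> waive_record); contrapositively O(~waive_record -> report_certificate). Since O(~waive_record) holds, K gives O(report_certificate).
Premises 2, 6, 7, 9, 10, 11 do not contribute to this derivation.
So O(report_certificate) holds, i.e. F(~report_certificate). The claim follows.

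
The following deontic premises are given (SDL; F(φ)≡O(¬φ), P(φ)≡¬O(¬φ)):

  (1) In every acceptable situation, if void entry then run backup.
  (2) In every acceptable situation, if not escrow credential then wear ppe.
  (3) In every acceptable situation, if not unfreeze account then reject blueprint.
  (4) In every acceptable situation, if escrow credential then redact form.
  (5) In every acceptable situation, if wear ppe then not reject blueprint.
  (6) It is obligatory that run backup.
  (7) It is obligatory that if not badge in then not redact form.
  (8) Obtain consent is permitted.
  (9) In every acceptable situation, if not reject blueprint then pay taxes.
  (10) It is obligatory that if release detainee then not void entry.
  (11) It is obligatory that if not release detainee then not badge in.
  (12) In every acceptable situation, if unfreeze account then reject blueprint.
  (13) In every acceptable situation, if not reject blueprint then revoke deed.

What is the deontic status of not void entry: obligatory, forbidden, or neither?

Obligatory

Premises 3 and 12 are O(¬unfreeze_account → reject_blueprint) and O(unfreeze_account → reject_blueprint); every ideal world satisfies ¬unfreeze_account or unfreeze_account, so in either case reject_blueprint holds — hence O(reject_blueprint).
Premise 5, O(wear_ppe → ¬reject_blueprint), contraposes to O(reject_blueprint → ¬wear_ppe); with O(reject_blueprint) we get O(¬wear_ppe).
The contrapositive of premise 2 (O(¬escrow_credential → wear_ppe)) is O(¬wear_ppe → escrow_credential), and O(¬wear_ppe) is already established, so O(escrow_credential).
Applying K to premise 4 (O(escrow_credential → redact_form)) and O(escrow_credential) yields O(redact_form).
Premise 7 is O(¬badge_in → ¬redact_form); contrapositively O(redact_form → badge_in). Since O(redact_form) holds, K gives O(badge_in).
The contrapositive of premise 11 (O(¬release_detainee → ¬badge_in)) is O(badge_in → release_detainee), and O(badge_in) is already established, so O(release_detainee).
Applying K to premise 10 (O(release_detainee → ¬void_entry)) and O(release_detainee) yields O(¬void_entry).
Premises 1, 6, 8, 9, 13 do not contribute to this derivation.
Hence ¬void_entry is obligatory.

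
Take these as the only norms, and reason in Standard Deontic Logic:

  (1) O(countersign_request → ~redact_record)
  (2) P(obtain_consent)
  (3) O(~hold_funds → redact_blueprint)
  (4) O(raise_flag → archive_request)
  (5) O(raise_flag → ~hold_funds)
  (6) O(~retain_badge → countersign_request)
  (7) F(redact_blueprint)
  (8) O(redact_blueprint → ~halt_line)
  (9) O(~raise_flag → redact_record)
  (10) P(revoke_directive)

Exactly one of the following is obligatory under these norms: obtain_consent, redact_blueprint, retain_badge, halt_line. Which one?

F(redact_blueprint) at premise 7 means O(~redact_blueprint).
Premise 3 is O(~hold_funds → redact_blueprint); contrapositively O(~redact_blueprint → hold_funds). Since O(~redact_blueprint) holds, K gives O(hold_funds).
Premise 5 is O(raise_flag → ~hold_funds); contrapositively O(hold_funds → ~raise_flag). Since O(hold_funds) holds, K gives O(~raise_flag).
From O(~raise_flag) and premise 9, O(~raise_flag → redact_record), we obtain O(redact_record).
Premise 1, O(countersign_request → ~redact_record), contraposes to O(redact_record → ~countersign_request); with O(redact_record) we get O(~countersign_request).
Premise 6, O(~retain_badge → countersign_request), contraposes to O(~countersign_request → retain_badge); with O(~countersign_request) we get O(retain_badge).
So O(retain_badge) holds — retain_badge is obligatory. None of the other listed options is made obligatory by any chain of premises.

retain_badge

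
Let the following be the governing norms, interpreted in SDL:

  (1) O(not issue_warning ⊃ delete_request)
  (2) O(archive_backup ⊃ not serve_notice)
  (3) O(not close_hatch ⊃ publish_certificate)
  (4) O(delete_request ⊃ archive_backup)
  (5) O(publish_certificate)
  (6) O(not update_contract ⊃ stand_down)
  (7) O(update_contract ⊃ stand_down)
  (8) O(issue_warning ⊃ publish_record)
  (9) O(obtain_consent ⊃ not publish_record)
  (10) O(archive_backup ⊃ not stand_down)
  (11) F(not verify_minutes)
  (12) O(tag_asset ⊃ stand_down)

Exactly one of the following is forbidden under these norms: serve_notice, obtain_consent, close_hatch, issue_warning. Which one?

obtain_consent

By case analysis on update_contract: premise 7 gives O(update_contract ⊃ stand_down) and premise 6 gives O(not update_contract ⊃ stand_down), so O(stand_down) either way.
The contrapositive of premise 10 (O(archive_backup ⊃ not stand_down)) is O(stand_down ⊃ not archive_backup), and O(stand_down) is already established, so O(not archive_backup).
The contrapositive of premise 4 (O(delete_request ⊃ archive_backup)) is O(not archive_backup ⊃ not delete_request), and O(not archive_backup) is already established, so O(not delete_request).
Premise 1 is O(not issue_warning ⊃ delete_request); contrapositively O(not delete_request ⊃ issue_warning). Since O(not delete_request) holds, K gives O(issue_warning).
With premise 8, O(issue_warning ⊃ publish_record), the K-axiom yields O(publish_record).
Premise 9, O(obtain_consent ⊃ not publish_record), contraposes to O(publish_record ⊃ not obtain_consent); with O(publish_record) we get O(not obtain_consent).
So O(not obtain_consent) holds, i.e. obtain_consent is forbidden. None of the other listed options is forbidden under the premises.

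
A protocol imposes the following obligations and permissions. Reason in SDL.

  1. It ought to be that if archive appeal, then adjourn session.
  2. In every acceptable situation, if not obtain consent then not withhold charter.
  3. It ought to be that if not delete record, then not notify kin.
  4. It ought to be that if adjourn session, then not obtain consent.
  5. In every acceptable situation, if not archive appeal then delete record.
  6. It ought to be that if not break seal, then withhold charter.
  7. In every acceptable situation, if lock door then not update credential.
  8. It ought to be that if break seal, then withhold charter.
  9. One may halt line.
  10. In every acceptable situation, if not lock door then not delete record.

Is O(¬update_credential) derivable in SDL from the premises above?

Premises 6 and 8 cover both cases: O(¬break_seal → withhold_charter) and O(break_seal → withhold_charter). Since ¬break_seal ∨ break_seal is a tautology, O(withhold_charter) follows.
Premise 2 is O(¬obtain_consent → ¬withhold_charter); contrapositively O(withhold_charter → obtain_consent). Since O(withhold_charter) holds, K gives O(obtain_consent).
The contrapositive of premise 4 (O(adjourn_session → ¬obtain_consent)) is O(obtain_consent → ¬adjourn_session), and O(obtain_consent) is already established, so O(¬adjourn_session).
Premise 1, O(archive_appeal → adjourn_session), contraposes to O(¬adjourn_session → ¬archive_appeal); with O(¬adjourn_session) we get O(¬archive_appeal).
From O(¬archive_appeal) and premise 5, O(¬archive_appeal → delete_record), we obtain O(delete_record).
Premise 10 is O(¬lock_door → ¬delete_record); contrapositively O(delete_record → lock_door). Since O(delete_record) holds, K gives O(lock_door).
From O(lock_door) and premise 7, O(lock_door → ¬update_credential), we obtain O(¬update_credential).
Premises 3, 9 do not contribute to this derivation.
So O(¬update_credential) follows.

Yes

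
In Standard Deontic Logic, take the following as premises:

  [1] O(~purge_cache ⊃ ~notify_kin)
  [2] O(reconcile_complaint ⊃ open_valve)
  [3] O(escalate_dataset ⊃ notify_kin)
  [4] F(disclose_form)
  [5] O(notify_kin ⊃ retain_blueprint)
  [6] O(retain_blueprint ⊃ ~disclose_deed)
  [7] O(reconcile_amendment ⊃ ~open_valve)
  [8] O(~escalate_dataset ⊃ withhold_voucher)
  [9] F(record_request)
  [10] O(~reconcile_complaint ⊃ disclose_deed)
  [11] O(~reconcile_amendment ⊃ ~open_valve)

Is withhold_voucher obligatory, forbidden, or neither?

Premises 11 and 7 cover both cases: O(~reconcile_amendment ⊃ ~open_valve) and O(reconcile_amendment ⊃ ~open_valve). Since ~reconcile_amendment ∨ reconcile_amendment is a tautology, O(~open_valve) follows.
Premise 2 is O(reconcile_complaint ⊃ open_valve); contrapositively O(~open_valve ⊃ ~reconcile_complaint). Since O(~open_valve) holds, K gives O(~reconcile_complaint).
Applying K to premise 10 (O(~reconcile_complaint ⊃ disclose_deed)) and O(~reconcile_complaint) yields O(disclose_deed).
Premise 6 is O(retain_blueprint ⊃ ~disclose_deed); contrapositively O(disclose_deed ⊃ ~retain_blueprint). Since O(disclose_deed) holds, K gives O(~retain_blueprint).
The contrapositive of premise 5 (O(notify_kin ⊃ retain_blueprint)) is O(~retain_blueprint ⊃ ~notify_kin), and O(~retain_blueprint) is already established, so O(~notify_kin).
The contrapositive of premise 3 (O(escalate_dataset ⊃ notify_kin)) is O(~notify_kin ⊃ ~escalate_dataset), and O(~notify_kin) is already established, so O(~escalate_dataset).
Applying K to premise 8 (O(~escalate_dataset ⊃ withhold_voucher)) and O(~escalate_dataset) yields O(withhold_voucher).
Premises 1, 4, 9 do not contribute to this derivation.
Hence withhold_voucher is obligatory.

Obligatory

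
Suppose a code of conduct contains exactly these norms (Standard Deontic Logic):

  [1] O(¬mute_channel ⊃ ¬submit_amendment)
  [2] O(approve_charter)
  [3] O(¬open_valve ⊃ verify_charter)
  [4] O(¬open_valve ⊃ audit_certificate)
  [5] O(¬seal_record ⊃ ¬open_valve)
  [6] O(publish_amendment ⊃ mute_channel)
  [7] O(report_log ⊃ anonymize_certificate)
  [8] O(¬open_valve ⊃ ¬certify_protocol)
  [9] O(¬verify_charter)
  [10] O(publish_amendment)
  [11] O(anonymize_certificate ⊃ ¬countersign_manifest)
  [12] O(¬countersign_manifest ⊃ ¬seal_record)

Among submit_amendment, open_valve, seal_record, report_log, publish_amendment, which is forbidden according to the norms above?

Premise 9 states O(¬verify_charter) outright.
Premise 3, O(¬open_valve ⊃ verify_charter), contraposes to O(¬verify_charter ⊃ open_valve); with O(¬verify_charter) we get O(open_valve).
Premise 5 is O(¬seal_record ⊃ ¬open_valve); contrapositively O(open_valve ⊃ seal_record). Since O(open_valve) holds, K gives O(seal_record).
Premise 12 is O(¬countersign_manifest ⊃ ¬seal_record); contrapositively O(seal_record ⊃ countersign_manifest). Since O(seal_record) holds, K gives O(countersign_manifest).
The contrapositive of premise 11 (O(anonymize_certificate ⊃ ¬countersign_manifest)) is O(countersign_manifest ⊃ ¬anonymize_certificate), and O(countersign_manifest) is already established, so O(¬anonymize_certificate).
The contrapositive of premise 7 (O(report_log ⊃ anonymize_certificate)) is O(¬anonymize_certificate ⊃ ¬report_log), and O(¬anonymize_certificate) is already established, so O(¬report_log).
So O(¬report_log) holds, i.e. report_log is forbidden. None of the other listed options is forbidden under the premises.

report_log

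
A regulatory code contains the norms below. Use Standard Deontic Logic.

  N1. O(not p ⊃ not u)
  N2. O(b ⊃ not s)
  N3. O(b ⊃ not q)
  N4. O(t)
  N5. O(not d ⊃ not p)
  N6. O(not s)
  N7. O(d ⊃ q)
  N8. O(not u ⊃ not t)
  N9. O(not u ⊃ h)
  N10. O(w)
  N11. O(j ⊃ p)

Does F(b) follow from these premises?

Premise 4 gives O(t).
The contrapositive of premise 8 (O(not u ⊃ not t)) is O(t ⊃ u), and O(t) is already established, so O(u).
Premise 1 is O(not p ⊃ not u); contrapositively O(u ⊃ p). Since O(u) holds, K gives O(p).
Premise 5, O(not d ⊃ not p), contraposes to O(p ⊃ d); with O(p) we get O(d).
With premise 7, O(d ⊃ q), the K-axiom yields O(q).
The contrapositive of premise 3 (O(b ⊃ not q)) is O(q ⊃ not b), and O(q) is already established, so O(not b).
Premises 2, 6, 9, 10, 11 do not contribute to this derivation.
So O(not b) holds, i.e. F(b). The claim follows.

Yes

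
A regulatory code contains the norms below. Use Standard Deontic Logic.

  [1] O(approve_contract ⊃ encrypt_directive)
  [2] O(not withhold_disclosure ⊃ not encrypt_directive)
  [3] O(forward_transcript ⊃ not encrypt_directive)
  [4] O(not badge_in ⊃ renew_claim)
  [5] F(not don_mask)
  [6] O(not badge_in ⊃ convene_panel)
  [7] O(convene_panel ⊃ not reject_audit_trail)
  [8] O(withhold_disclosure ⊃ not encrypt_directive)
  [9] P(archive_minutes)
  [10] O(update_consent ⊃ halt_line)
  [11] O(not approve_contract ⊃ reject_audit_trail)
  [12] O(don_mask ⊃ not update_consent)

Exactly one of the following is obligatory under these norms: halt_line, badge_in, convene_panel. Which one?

badge_in

Premises 8 and 2 cover both cases: O(withhold_disclosure ⊃ not encrypt_directive) and O(not withhold_disclosure ⊃ not encrypt_directive). Since withhold_disclosure ∨ not withhold_disclosure is a tautology, O(not encrypt_directive) follows.
Premise 1 is O(approve_contract ⊃ encrypt_directive); contrapositively O(not encrypt_directive ⊃ not approve_contract). Since O(not encrypt_directive) holds, K gives O(not approve_contract).
With premise 11, O(not approve_contract ⊃ reject_audit_trail), the K-axiom yields O(reject_audit_trail).
Premise 7 is O(convene_panel ⊃ not reject_audit_trail); contrapositively O(reject_audit_trail ⊃ not convene_panel). Since O(reject_audit_trail) holds, K gives O(not convene_panel).
Premise 6 is O(not badge_in ⊃ convene_panel); contrapositively O(not convene_panel ⊃ badge_in). Since O(not convene_panel) holds, K gives O(badge_in).
So O(badge_in) holds — badge_in is obligatory. None of the other listed options is made obligatory by any chain of premises.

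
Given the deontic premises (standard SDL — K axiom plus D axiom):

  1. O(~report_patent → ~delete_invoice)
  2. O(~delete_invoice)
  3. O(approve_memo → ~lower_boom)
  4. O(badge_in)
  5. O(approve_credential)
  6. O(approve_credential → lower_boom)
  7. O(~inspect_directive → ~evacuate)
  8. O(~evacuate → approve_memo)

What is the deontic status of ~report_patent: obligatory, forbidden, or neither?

Neither

Premise 1 is O(~report_patent → ~delete_invoice); even if O(~delete_invoice) held, inferring O(~report_patent) would be affirming the consequent — invalid.
No premise or chain of K-axiom applications forces O(~report_patent), and none forces O(report_patent). So ~report_patent is neither obligatory nor forbidden under these norms.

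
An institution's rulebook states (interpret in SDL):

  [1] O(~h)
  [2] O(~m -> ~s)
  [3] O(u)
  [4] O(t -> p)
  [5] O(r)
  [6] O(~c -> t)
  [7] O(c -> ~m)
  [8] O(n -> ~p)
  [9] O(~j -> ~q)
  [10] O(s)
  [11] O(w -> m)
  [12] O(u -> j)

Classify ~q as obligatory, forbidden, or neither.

Neither

Premise 9 is O(~j -> ~q), but O(~j) is not derivable from the premises, so it does not yield O(~q).
No premise or chain of K-axiom applications forces O(~q), and none forces O(q). So ~q is neither obligatory nor forbidden under these norms.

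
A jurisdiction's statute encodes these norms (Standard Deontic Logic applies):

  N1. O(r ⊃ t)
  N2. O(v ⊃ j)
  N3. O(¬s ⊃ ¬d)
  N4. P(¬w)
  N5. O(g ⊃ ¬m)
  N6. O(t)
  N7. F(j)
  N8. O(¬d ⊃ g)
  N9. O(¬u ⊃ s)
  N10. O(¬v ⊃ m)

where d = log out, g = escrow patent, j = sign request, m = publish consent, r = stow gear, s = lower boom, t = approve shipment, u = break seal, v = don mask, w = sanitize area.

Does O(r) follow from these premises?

Premise 1 is O(r ⊃ t); even if O(t) held, inferring O(r) would be affirming the consequent — invalid.
No other premise forces O(r). An ideal world satisfying every premise can still have r false, so O(r) is not derivable.

No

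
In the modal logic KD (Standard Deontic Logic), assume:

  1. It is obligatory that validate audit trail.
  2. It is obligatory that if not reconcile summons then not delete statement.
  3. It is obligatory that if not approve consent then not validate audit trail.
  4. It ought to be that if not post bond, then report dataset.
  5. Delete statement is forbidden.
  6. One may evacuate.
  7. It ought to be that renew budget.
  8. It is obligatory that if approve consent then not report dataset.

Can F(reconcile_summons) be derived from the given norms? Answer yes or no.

No

Premise 2 is O(¬reconcile_summons → ¬delete_statement); even if O(¬delete_statement) held, inferring O(¬reconcile_summons) would be affirming the consequent — invalid.
No other premise forces O(¬reconcile_summons). An ideal world satisfying every premise can still have reconcile_summons true, so F(reconcile_summons) is not derivable.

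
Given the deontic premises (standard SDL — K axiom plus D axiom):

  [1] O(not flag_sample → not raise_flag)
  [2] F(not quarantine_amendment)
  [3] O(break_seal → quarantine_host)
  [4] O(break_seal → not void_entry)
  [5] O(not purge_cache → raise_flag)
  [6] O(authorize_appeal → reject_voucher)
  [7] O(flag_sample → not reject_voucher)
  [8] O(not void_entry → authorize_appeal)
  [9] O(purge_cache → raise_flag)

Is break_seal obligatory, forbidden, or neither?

Forbidden

Premises 9 and 5 are O(purge_cache → raise_flag) and O(not purge_cache → raise_flag); every ideal world satisfies purge_cache or not purge_cache, so in either case raise_flag holds — hence O(raise_flag).
The contrapositive of premise 1 (O(not flag_sample → not raise_flag)) is O(raise_flag → flag_sample), and O(raise_flag) is already established, so O(flag_sample).
With premise 7, O(flag_sample → not reject_voucher), the K-axiom yields O(not reject_voucher).
Premise 6, O(authorize_appeal → reject_voucher), contraposes to O(not reject_voucher → not authorize_appeal); with O(not reject_voucher) we get O(not authorize_appeal).
Premise 8 is O(not void_entry → authorize_appeal); contrapositively O(not authorize_appeal → void_entry). Since O(not authorize_appeal) holds, K gives O(void_entry).
Premise 4 is O(break_seal → not void_entry); contrapositively O(void_entry → not break_seal). Since O(void_entry) holds, K gives O(not break_seal).
Premises 2, 3 do not contribute to this derivation.
Thus O(not break_seal), which is F(break_seal): break_seal is forbidden.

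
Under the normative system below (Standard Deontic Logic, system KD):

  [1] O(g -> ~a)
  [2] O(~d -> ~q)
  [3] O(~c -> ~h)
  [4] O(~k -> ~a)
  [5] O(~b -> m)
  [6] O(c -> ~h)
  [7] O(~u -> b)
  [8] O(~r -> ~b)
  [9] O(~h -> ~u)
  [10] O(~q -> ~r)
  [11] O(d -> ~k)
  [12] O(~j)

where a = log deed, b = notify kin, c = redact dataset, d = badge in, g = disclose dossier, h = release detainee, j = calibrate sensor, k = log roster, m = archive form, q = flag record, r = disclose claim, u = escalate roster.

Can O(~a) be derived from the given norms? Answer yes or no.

Yes

Premises 6 and 3 are O(c -> ~h) and O(~c -> ~h); every ideal world satisfies c or ~c, so in either case ~h holds — hence O(~h).
From O(~h) and premise 9, O(~h -> ~u), we obtain O(~u).
Premise 7 is O(~u -> b); since O(~u), deontic closure gives O(b).
Premise 8 is O(~r -> ~b); contrapositively O(b -> r). Since O(b) holds, K gives O(r).
The contrapositive of premise 10 (O(~q -> ~r)) is O(r -> q), and O(r) is already established, so O(q).
Premise 2, O(~d -> ~q), contraposes to O(q -> d); with O(q) we get O(d).
With premise 11, O(d -> ~k), the K-axiom yields O(~k).
From O(~k) and premise 4, O(~k -> ~a), we obtain O(~a).
Premises 1, 5, 12 do not contribute to this derivation.
So O(~a) follows.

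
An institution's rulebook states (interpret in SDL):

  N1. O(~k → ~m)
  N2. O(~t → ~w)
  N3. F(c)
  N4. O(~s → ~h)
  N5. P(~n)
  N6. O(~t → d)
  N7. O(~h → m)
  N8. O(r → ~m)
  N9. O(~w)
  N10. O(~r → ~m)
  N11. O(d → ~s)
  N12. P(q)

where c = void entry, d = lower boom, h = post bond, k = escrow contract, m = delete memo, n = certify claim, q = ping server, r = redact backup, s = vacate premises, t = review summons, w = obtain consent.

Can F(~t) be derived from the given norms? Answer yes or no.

By case analysis on ~r: premise 10 gives O(~r → ~m) and premise 8 gives O(r → ~m), so O(~m) either way.
Premise 7 is O(~h → m); contrapositively O(~m → h). Since O(~m) holds, K gives O(h).
Premise 4 is O(~s → ~h); contrapositively O(h → s). Since O(h) holds, K gives O(s).
Premise 11, O(d → ~s), contraposes to O(s → ~d); with O(s) we get O(~d).
Premise 6, O(~t → d), contraposes to O(~d → t); with O(~d) we get O(t).
Premises 1, 2, 3, 5, 9, 12 do not contribute to this derivation.
So O(t) holds, i.e. F(~t). The claim follows.

Yes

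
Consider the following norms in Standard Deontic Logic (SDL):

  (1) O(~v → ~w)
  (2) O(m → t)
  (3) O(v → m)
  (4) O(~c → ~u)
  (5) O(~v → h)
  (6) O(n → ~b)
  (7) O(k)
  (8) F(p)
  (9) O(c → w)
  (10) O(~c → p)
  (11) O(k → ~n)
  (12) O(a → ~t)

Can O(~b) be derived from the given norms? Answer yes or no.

No

Premise 6 is O(n → ~b), but O(n) is not derivable from the premises, so it does not yield O(~b).
No other premise forces O(~b). An ideal world satisfying every premise can still have ~b false, so O(~b) is not derivable.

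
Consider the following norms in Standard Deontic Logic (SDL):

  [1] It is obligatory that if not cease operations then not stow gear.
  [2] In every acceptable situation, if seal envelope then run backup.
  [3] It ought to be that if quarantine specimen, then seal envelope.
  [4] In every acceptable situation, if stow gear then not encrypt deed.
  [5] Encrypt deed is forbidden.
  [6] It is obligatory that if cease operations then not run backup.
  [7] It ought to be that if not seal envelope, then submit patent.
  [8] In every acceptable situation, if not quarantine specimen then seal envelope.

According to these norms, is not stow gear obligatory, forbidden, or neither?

Obligatory

By case analysis on ¬quarantine_specimen: premise 8 gives O(¬quarantine_specimen → seal_envelope) and premise 3 gives O(quarantine_specimen → seal_envelope), so O(seal_envelope) either way.
Applying K to premise 2 (O(seal_envelope → run_backup)) and O(seal_envelope) yields O(run_backup).
Premise 6 is O(cease_operations → ¬run_backup); contrapositively O(run_backup → ¬cease_operations). Since O(run_backup) holds, K gives O(¬cease_operations).
With premise 1, O(¬cease_operations → ¬stow_gear), the K-axiom yields O(¬stow_gear).
Premises 4, 5, 7 do not contribute to this derivation.
Hence ¬stow_gear is obligatory.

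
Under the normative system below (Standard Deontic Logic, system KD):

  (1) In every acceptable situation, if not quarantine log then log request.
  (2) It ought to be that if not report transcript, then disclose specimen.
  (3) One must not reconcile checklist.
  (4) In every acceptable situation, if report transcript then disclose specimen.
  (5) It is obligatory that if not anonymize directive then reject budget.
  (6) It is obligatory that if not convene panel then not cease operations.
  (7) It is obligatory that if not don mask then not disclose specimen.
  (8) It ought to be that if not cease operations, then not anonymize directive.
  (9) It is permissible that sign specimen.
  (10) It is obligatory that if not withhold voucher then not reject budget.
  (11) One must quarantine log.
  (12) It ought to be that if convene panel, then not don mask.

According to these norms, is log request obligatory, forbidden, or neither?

Neither

Premise 1 is O(¬quarantine_log → log_request), but O(¬quarantine_log) is not derivable from the premises, so it does not yield O(log_request).
No premise or chain of K-axiom applications forces O(log_request), and none forces O(¬log_request). So log_request is neither obligatory nor forbidden under these norms.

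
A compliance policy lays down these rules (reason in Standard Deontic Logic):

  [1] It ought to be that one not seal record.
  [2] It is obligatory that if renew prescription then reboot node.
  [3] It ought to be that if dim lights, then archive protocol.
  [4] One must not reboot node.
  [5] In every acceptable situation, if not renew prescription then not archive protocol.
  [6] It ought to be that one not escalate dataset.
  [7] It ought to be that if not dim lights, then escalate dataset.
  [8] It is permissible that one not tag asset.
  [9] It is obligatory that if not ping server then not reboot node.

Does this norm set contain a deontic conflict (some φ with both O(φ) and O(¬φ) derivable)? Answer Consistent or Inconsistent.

F(reboot_node) at premise 4 means O(¬reboot_node).
Premise 2, O(renew_prescription → reboot_node), contraposes to O(¬reboot_node → ¬renew_prescription); with O(¬reboot_node) we get O(¬renew_prescription).
From O(¬renew_prescription) and premise 5, O(¬renew_prescription → ¬archive_protocol), we obtain O(¬archive_protocol).
Premise 3, O(dim_lights → archive_protocol), contraposes to O(¬archive_protocol → ¬dim_lights); with O(¬archive_protocol) we get O(¬dim_lights).
Premise 7 is O(¬dim_lights → escalate_dataset); since O(¬dim_lights), deontic closure gives O(escalate_dataset).
However, premise 6 gives O(¬escalate_dataset).
We now have both O(escalate_dataset) and O(¬escalate_dataset) — escalate_dataset is simultaneously obligatory and forbidden, violating the D-axiom.

Inconsistent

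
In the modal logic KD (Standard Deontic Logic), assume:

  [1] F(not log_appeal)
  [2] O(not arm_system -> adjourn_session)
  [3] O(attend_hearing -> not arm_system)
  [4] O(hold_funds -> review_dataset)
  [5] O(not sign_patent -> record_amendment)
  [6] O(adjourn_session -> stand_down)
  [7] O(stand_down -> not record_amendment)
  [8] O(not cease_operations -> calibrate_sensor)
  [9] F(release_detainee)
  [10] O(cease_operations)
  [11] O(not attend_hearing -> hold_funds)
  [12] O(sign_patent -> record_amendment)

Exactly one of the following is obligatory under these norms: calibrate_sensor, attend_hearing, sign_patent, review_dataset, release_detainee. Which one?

By case analysis on sign_patent: premise 12 gives O(sign_patent -> record_amendment) and premise 5 gives O(not sign_patent -> record_amendment), so O(record_amendment) either way.
Premise 7 is O(stand_down -> not record_amendment); contrapositively O(record_amendment -> not stand_down). Since O(record_amendment) holds, K gives O(not stand_down).
Premise 6, O(adjourn_session -> stand_down), contraposes to O(not stand_down -> not adjourn_session); with O(not stand_down) we get O(not adjourn_session).
The contrapositive of premise 2 (O(not arm_system -> adjourn_session)) is O(not adjourn_session -> arm_system), and O(not adjourn_session) is already established, so O(arm_system).
The contrapositive of premise 3 (O(attend_hearing -> not arm_system)) is O(arm_system -> not attend_hearing), and O(arm_system) is already established, so O(not attend_hearing).
From O(not attend_hearing) and premise 11, O(not attend_hearing -> hold_funds), we obtain O(hold_funds).
With premise 4, O(hold_funds -> review_dataset), the K-axiom yields O(review_dataset).
So O(review_dataset) holds — review_dataset is obligatory. None of the other listed options is made obligatory by any chain of premises.

review_dataset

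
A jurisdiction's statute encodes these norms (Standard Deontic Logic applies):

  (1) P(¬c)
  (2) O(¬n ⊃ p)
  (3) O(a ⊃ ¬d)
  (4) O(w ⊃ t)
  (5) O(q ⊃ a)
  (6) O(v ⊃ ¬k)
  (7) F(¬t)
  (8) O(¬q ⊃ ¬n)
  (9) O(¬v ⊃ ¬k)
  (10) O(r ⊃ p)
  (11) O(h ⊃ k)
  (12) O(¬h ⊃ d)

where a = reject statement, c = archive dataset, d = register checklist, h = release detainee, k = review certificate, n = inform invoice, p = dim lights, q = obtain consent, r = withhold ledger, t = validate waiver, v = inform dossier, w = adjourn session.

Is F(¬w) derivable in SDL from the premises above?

Premise 4 is O(w ⊃ t); even if O(t) held, inferring O(w) would be affirming the consequent — invalid.
No other premise forces O(w). An ideal world satisfying every premise can still have ¬w true, so F(¬w) is not derivable.

No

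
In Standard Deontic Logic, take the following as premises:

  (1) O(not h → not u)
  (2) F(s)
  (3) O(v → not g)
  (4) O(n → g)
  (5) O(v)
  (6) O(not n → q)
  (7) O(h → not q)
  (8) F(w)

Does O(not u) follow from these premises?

Premise 5 gives O(v).
With premise 3, O(v → not g), the K-axiom yields O(not g).
Premise 4 is O(n → g); contrapositively O(not g → not n). Since O(not g) holds, K gives O(not n).
Applying K to premise 6 (O(not n → q)) and O(not n) yields O(q).
Premise 7 is O(h → not q); contrapositively O(q → not h). Since O(q) holds, K gives O(not h).
From O(not h) and premise 1, O(not h → not u), we obtain O(not u).
Premises 2, 8 do not contribute to this derivation.
So O(not u) follows.

Yes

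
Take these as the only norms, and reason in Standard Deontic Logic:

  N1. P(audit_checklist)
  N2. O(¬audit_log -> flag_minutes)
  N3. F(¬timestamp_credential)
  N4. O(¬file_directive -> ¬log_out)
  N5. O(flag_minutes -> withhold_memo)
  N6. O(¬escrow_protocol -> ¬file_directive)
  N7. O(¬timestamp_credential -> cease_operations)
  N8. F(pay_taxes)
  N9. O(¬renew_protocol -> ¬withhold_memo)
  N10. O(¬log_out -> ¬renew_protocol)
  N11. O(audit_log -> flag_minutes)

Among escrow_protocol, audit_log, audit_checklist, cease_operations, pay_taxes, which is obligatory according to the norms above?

By case analysis on ¬audit_log: premise 2 gives O(¬audit_log -> flag_minutes) and premise 11 gives O(audit_log -> flag_minutes), so O(flag_minutes) either way.
Applying K to premise 5 (O(flag_minutes -> withhold_memo)) and O(flag_minutes) yields O(withhold_memo).
The contrapositive of premise 9 (O(¬renew_protocol -> ¬withhold_memo)) is O(withhold_memo -> renew_protocol), and O(withhold_memo) is already established, so O(renew_protocol).
Premise 10, O(¬log_out -> ¬renew_protocol), contraposes to O(renew_protocol -> log_out); with O(renew_protocol) we get O(log_out).
The contrapositive of premise 4 (O(¬file_directive -> ¬log_out)) is O(log_out -> file_directive), and O(log_out) is already established, so O(file_directive).
Premise 6 is O(¬escrow_protocol -> ¬file_directive); contrapositively O(file_directive -> escrow_protocol). Since O(file_directive) holds, K gives O(escrow_protocol).
So O(escrow_protocol) holds — escrow_protocol is obligatory. None of the other listed options is made obligatory by any chain of premises.

escrow_protocol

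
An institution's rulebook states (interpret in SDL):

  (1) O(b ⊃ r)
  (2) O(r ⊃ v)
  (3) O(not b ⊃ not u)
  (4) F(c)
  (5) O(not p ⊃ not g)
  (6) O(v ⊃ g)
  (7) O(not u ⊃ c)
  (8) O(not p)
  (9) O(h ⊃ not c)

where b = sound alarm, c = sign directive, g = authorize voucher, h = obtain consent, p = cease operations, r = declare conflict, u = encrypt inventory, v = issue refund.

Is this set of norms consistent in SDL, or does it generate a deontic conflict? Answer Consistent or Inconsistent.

Inconsistent

Premise 4 is F(c), i.e. O(not c).
Premise 7 is O(not u ⊃ c); contrapositively O(not c ⊃ u). Since O(not c) holds, K gives O(u).
The contrapositive of premise 3 (O(not b ⊃ not u)) is O(u ⊃ b), and O(u) is already established, so O(b).
Premise 1 is O(b ⊃ r); since O(b), deontic closure gives O(r).
Applying K to premise 2 (O(r ⊃ v)) and O(r) yields O(v).
With premise 6, O(v ⊃ g), the K-axiom yields O(g).
Premise 5 is O(not p ⊃ not g); contrapositively O(g ⊃ p). Since O(g) holds, K gives O(p).
But premise 8 directly asserts O(not p).
We now have both O(p) and O(not p) — p is simultaneously obligatory and forbidden, violating the D-axiom.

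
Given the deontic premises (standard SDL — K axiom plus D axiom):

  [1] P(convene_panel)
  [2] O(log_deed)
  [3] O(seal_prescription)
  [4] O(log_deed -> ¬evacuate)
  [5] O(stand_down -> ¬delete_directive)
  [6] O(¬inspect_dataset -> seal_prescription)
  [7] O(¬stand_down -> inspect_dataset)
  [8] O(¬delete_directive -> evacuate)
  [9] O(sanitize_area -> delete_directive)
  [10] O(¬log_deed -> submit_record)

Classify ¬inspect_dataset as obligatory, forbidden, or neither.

From premise 2 we have O(log_deed).
With premise 4, O(log_deed -> ¬evacuate), the K-axiom yields O(¬evacuate).
The contrapositive of premise 8 (O(¬delete_directive -> evacuate)) is O(¬evacuate -> delete_directive), and O(¬evacuate) is already established, so O(delete_directive).
Premise 5, O(stand_down -> ¬delete_directive), contraposes to O(delete_directive -> ¬stand_down); with O(delete_directive) we get O(¬stand_down).
From O(¬stand_down) and premise 7, O(¬stand_down -> inspect_dataset), we obtain O(inspect_dataset).
Premises 1, 3, 6, 9, 10 do not contribute to this derivation.
Thus O(inspect_dataset), which is F(¬inspect_dataset): ¬inspect_dataset is forbidden.

Forbidden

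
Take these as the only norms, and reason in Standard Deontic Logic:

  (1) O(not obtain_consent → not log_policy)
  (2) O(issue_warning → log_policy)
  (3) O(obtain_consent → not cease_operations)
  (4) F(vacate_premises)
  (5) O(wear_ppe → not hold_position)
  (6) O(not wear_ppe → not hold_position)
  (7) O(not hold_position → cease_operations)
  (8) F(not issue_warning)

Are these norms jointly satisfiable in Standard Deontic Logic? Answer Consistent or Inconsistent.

Inconsistent

Premises 5 and 6 are O(wear_ppe → not hold_position) and O(not wear_ppe → not hold_position); every ideal world satisfies wear_ppe or not wear_ppe, so in either case not hold_position holds — hence O(not hold_position).
With premise 7, O(not hold_position → cease_operations), the K-axiom yields O(cease_operations).
Premise 3, O(obtain_consent → not cease_operations), contraposes to O(cease_operations → not obtain_consent); with O(cease_operations) we get O(not obtain_consent).
Premise 1 is O(not obtain_consent → not log_policy); since O(not obtain_consent), deontic closure gives O(not log_policy).
The contrapositive of premise 2 (O(issue_warning → log_policy)) is O(not log_policy → not issue_warning), and O(not log_policy) is already established, so O(not issue_warning).
However, F(not issue_warning) at premise 8 amounts to O(issue_warning).
We now have both O(not issue_warning) and O(issue_warning) — issue_warning is simultaneously obligatory and forbidden, violating the D-axiom.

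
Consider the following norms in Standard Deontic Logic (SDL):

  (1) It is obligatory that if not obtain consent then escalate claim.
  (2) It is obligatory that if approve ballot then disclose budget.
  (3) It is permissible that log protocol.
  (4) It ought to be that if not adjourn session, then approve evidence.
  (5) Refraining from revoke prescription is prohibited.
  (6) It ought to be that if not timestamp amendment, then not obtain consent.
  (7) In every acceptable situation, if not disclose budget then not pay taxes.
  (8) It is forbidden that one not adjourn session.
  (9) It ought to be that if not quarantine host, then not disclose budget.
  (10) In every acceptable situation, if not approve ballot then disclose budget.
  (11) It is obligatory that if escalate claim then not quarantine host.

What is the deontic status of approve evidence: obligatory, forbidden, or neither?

Premise 4 is O(¬adjourn_session → approve_evidence), but O(¬adjourn_session) is not derivable from the premises, so it does not yield O(approve_evidence).
No premise or chain of K-axiom applications forces O(approve_evidence), and none forces O(¬approve_evidence). So approve_evidence is neither obligatory nor forbidden under these norms.

Neither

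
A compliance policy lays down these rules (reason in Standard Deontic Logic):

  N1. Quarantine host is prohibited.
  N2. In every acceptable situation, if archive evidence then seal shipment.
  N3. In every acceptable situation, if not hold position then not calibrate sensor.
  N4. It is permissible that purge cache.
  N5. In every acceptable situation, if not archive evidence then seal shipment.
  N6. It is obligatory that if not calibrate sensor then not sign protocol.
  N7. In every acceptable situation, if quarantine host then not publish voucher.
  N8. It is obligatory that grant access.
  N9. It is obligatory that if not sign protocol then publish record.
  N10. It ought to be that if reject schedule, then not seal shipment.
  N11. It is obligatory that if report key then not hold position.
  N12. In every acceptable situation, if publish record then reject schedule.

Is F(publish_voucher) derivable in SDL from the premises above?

No

Premise 7 is O(quarantine_host → ¬publish_voucher), but O(quarantine_host) is not derivable from the premises, so it does not yield O(¬publish_voucher).
No other premise forces O(¬publish_voucher). An ideal world satisfying every premise can still have publish_voucher true, so F(publish_voucher) is not derivable.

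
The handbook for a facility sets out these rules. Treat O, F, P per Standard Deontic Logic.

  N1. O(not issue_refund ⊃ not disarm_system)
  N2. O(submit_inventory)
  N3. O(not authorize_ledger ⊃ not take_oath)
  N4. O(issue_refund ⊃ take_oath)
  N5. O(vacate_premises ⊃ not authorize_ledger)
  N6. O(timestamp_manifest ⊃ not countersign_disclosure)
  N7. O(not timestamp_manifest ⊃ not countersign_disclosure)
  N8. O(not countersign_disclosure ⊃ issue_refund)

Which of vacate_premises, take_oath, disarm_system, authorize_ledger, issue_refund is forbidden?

Premises 6 and 7 cover both cases: O(timestamp_manifest ⊃ not countersign_disclosure) and O(not timestamp_manifest ⊃ not countersign_disclosure). Since timestamp_manifest ∨ not timestamp_manifest is a tautology, O(not countersign_disclosure) follows.
Premise 8 is O(not countersign_disclosure ⊃ issue_refund); since O(not countersign_disclosure), deontic closure gives O(issue_refund).
Premise 4 is O(issue_refund ⊃ take_oath); since O(issue_refund), deontic closure gives O(take_oath).
Premise 3, O(not authorize_ledger ⊃ not take_oath), contraposes to O(take_oath ⊃ authorize_ledger); with O(take_oath) we get O(authorize_ledger).
Premise 5, O(vacate_premises ⊃ not authorize_ledger), contraposes to O(authorize_ledger ⊃ not vacate_premises); with O(authorize_ledger) we get O(not vacate_premises).
So O(not vacate_premises) holds, i.e. vacate_premises is forbidden. None of the other listed options is forbidden under the premises.

vacate_premises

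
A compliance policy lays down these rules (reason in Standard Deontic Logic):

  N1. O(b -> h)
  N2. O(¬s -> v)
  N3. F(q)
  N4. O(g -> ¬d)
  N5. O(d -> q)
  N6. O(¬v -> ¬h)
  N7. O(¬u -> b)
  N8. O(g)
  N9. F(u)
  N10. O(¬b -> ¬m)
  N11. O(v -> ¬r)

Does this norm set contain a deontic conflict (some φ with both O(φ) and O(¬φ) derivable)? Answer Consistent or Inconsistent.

Premise 5 is O(d -> q), but O(d) is not derivable from the premises, so it does not yield O(q).
So O(q) is not derivable, and the apparent clash with O(¬q) does not arise.
A world satisfying every obligation exists (e.g. b=true, d=false, g=true, h=true, m=false, q=false, r=false, s=false, u=false, v=true); no atom is both obligatory and forbidden, so the set is consistent.

Consistent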